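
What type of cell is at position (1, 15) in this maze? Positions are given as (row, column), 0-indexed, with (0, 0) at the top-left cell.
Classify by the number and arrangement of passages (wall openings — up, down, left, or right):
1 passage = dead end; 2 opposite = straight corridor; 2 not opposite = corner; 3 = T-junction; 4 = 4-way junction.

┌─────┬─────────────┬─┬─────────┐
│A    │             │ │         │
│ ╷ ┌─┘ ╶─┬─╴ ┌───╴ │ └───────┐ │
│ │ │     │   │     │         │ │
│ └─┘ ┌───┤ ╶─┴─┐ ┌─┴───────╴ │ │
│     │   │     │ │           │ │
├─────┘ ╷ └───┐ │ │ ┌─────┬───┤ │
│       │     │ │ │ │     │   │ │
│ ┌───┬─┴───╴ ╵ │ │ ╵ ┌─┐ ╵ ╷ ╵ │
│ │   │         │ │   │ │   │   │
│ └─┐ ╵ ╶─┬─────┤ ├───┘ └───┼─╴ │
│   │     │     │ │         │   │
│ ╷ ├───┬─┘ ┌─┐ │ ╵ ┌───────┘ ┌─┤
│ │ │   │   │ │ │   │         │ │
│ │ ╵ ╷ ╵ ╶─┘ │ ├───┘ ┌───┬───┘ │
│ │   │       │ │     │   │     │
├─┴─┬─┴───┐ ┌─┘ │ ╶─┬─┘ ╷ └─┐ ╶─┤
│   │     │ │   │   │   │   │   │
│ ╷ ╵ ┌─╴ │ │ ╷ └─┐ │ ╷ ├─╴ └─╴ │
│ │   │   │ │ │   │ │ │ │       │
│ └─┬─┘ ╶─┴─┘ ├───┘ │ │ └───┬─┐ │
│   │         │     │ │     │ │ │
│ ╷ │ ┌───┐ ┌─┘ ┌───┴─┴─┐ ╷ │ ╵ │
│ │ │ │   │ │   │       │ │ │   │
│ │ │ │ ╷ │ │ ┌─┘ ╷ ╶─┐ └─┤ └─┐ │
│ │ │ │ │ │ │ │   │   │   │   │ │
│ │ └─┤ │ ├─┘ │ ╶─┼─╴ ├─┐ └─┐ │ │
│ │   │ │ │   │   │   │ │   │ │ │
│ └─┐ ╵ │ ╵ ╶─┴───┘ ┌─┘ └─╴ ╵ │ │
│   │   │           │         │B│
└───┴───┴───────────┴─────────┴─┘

Checking cell at (1, 15):
Number of passages: 2
Cell type: straight corridor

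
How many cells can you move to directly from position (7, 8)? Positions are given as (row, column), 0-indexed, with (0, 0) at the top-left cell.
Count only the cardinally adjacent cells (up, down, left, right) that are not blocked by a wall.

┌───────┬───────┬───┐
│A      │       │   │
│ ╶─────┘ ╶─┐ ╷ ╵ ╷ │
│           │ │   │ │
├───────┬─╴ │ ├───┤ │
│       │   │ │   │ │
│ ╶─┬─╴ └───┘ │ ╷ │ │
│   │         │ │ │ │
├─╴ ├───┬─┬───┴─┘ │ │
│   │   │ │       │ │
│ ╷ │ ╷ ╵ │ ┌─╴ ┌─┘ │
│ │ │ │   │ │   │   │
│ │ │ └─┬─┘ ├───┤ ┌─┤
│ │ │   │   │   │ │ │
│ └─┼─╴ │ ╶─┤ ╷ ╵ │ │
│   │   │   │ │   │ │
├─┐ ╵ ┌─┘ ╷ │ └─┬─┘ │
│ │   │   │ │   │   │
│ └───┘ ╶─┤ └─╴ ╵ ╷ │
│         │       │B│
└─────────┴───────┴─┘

Checking passable neighbors of (7, 8):
Neighbors: (6, 8), (7, 7)
Count: 2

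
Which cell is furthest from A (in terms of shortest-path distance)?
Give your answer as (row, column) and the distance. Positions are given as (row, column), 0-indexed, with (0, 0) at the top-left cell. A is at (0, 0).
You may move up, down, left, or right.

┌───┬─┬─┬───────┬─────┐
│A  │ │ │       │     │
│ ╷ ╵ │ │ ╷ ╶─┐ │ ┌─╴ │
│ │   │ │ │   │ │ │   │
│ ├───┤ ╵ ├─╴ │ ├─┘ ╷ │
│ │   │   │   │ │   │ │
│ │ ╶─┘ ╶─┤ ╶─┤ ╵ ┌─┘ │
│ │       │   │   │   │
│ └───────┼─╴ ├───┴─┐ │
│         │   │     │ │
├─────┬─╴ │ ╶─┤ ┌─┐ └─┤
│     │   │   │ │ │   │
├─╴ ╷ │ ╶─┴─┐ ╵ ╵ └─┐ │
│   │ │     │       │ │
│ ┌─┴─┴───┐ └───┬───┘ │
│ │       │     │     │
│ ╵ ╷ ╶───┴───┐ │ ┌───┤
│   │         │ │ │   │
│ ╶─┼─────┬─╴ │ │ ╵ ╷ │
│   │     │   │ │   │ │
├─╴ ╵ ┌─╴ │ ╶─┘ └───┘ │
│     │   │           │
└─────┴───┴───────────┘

Computing BFS distances from A to all cells:
Furthest cell: (1, 8)
Distance: 65 steps

Path from A to the furthest cell:

┌───┬─┬─┬───────┬─────┐
│A  │ │ │  ↱ → ↓│↓ ← ↰│
│ ╷ ╵ │ │ ╷ ╶─┐ │ ┌─╴ │
│↓│   │ │ │↑ ↰│↓│B│↱ ↑│
│ ├───┤ ╵ ├─╴ │ ├─┘ ╷ │
│↓│   │   │↱ ↑│↓│↱ ↑│ │
│ │ ╶─┘ ╶─┤ ╶─┤ ╵ ┌─┘ │
│↓│       │↑ ↰│↳ ↑│   │
│ └───────┼─╴ ├───┴─┐ │
│↳ → → → ↓│↱ ↑│↓ ← ↰│ │
├─────┬─╴ │ ╶─┤ ┌─┐ └─┤
│     │↓ ↲│↑ ↰│↓│ │↑ ↰│
├─╴ ╷ │ ╶─┴─┐ ╵ ╵ └─┐ │
│   │ │↳ → ↓│↑ ↲    │↑│
│ ┌─┴─┴───┐ └───┬───┘ │
│ │       │↳ → ↓│↱ → ↑│
│ ╵ ╷ ╶───┴───┐ │ ┌───┤
│   │         │↓│↑│↓ ↰│
│ ╶─┼─────┬─╴ │ │ ╵ ╷ │
│   │     │   │↓│↑ ↲│↑│
├─╴ ╵ ┌─╴ │ ╶─┘ └───┘ │
│     │   │    ↳ → → ↑│
└─────┴───┴───────────┘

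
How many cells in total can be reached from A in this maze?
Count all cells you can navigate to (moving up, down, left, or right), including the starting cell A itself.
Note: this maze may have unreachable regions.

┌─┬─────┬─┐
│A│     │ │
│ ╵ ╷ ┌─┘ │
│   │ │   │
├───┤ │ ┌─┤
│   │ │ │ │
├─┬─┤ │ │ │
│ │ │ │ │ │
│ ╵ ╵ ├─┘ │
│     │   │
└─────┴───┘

Using BFS/flood-fill to find all reachable cells from A:
Maze size: 5 × 5 = 25 total cells
11 cell(s) are walled off and cannot be reached from A.
Reachable cells: 14

Reachable region (· marks reachable cells):

┌─┬─────┬─┐
│A│· · ·│ │
│ ╵ ╷ ┌─┘ │
│· ·│·│   │
├───┤ │ ┌─┤
│   │·│ │ │
├─┬─┤ │ │ │
│·│·│·│ │ │
│ ╵ ╵ ├─┘ │
│· · ·│   │
└─────┴───┘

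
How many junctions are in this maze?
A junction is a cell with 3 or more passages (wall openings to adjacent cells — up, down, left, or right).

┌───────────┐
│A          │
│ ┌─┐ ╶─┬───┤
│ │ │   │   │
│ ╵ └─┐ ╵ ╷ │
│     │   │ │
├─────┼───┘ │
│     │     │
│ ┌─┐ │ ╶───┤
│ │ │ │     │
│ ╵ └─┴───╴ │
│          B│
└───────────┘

Checking each cell for number of passages:

Junctions found (3+ passages):
  (0, 2): 3 passages
  (2, 1): 3 passages
  (5, 1): 3 passages
Total junctions: 3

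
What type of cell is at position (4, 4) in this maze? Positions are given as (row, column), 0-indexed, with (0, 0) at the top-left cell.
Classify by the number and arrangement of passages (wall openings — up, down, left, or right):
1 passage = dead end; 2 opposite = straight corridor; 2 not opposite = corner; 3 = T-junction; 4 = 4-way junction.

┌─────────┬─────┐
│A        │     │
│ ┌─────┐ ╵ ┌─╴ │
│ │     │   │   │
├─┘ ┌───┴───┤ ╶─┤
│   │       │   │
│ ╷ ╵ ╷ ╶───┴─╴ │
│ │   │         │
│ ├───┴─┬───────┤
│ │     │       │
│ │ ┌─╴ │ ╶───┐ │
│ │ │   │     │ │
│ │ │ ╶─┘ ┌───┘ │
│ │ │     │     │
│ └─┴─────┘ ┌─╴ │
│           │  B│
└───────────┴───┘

Checking cell at (4, 4):
Number of passages: 2
Cell type: corner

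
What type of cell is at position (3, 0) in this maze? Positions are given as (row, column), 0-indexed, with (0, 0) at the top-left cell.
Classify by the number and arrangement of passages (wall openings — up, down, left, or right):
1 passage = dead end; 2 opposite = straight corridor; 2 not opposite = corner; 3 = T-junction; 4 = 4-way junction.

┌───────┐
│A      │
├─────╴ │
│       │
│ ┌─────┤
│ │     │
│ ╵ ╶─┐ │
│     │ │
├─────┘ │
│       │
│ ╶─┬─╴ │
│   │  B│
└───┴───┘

Checking cell at (3, 0):
Number of passages: 2
Cell type: corner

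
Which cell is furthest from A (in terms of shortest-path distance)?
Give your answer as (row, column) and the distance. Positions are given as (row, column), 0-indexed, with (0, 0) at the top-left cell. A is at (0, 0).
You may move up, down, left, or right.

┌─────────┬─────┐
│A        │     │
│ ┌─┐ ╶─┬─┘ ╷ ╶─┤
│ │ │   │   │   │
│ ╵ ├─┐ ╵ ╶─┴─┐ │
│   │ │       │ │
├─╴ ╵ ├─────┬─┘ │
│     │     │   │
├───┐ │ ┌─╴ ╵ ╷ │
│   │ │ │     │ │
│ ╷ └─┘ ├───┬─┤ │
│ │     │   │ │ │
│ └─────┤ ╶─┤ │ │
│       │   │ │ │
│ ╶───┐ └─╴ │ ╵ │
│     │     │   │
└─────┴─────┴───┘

Computing BFS distances from A to all cells:
Furthest cell: (5, 5)
Distance: 38 steps

Path from A to the furthest cell:

┌─────────┬─────┐
│A → ↓    │↱ ↓  │
│ ┌─┐ ╶─┬─┘ ╷ ╶─┤
│ │ │↳ ↓│↱ ↑│↳ ↓│
│ ╵ ├─┐ ╵ ╶─┴─┐ │
│   │ │↳ ↑    │↓│
├─╴ ╵ ├─────┬─┘ │
│     │↓ ← ↰│↓ ↲│
├───┐ │ ┌─╴ ╵ ╷ │
│↓ ↰│ │↓│  ↑ ↲│ │
│ ╷ └─┘ ├───┬─┤ │
│↓│↑ ← ↲│↱ B│ │ │
│ └─────┤ ╶─┤ │ │
│↳ → → ↓│↑ ↰│ │ │
│ ╶───┐ └─╴ │ ╵ │
│     │↳ → ↑│   │
└─────┴─────┴───┘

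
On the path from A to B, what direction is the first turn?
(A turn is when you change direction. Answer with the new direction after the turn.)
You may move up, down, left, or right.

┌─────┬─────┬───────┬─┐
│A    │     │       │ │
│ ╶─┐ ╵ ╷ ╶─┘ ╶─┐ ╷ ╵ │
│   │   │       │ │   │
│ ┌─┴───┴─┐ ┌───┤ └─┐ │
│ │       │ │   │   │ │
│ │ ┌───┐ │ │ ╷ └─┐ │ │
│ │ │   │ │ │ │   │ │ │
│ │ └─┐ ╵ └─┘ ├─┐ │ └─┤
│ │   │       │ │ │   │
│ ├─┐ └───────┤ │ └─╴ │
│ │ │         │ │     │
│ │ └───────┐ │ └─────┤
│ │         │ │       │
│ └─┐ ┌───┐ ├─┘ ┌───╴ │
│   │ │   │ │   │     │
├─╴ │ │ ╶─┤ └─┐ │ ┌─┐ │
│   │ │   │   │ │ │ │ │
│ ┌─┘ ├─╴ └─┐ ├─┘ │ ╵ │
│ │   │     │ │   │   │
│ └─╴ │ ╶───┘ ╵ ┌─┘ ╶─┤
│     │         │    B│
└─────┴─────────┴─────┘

Directions: down, down, down, down, down, down, down, right, down, left, down, down, right, right, up, up, up, up, right, right, right, down, down, right, down, down, right, up, right, up, up, right, right, down, down, left, down, right
First turn direction: right

Solution:

┌─────┬─────┬───────┬─┐
│A    │     │       │ │
│ ╶─┐ ╵ ╷ ╶─┘ ╶─┐ ╷ ╵ │
│↓  │   │       │ │   │
│ ┌─┴───┴─┐ ┌───┤ └─┐ │
│↓│       │ │   │   │ │
│ │ ┌───┐ │ │ ╷ └─┐ │ │
│↓│ │   │ │ │ │   │ │ │
│ │ └─┐ ╵ └─┘ ├─┐ │ └─┤
│↓│   │       │ │ │   │
│ ├─┐ └───────┤ │ └─╴ │
│↓│ │         │ │     │
│ │ └───────┐ │ └─────┤
│↓│  ↱ → → ↓│ │       │
│ └─┐ ┌───┐ ├─┘ ┌───╴ │
│↳ ↓│↑│   │↓│   │↱ → ↓│
├─╴ │ │ ╶─┤ └─┐ │ ┌─┐ │
│↓ ↲│↑│   │↳ ↓│ │↑│ │↓│
│ ┌─┘ ├─╴ └─┐ ├─┘ │ ╵ │
│↓│  ↑│     │↓│↱ ↑│↓ ↲│
│ └─╴ │ ╶───┘ ╵ ┌─┘ ╶─┤
│↳ → ↑│      ↳ ↑│  ↳ B│
└─────┴─────────┴─────┘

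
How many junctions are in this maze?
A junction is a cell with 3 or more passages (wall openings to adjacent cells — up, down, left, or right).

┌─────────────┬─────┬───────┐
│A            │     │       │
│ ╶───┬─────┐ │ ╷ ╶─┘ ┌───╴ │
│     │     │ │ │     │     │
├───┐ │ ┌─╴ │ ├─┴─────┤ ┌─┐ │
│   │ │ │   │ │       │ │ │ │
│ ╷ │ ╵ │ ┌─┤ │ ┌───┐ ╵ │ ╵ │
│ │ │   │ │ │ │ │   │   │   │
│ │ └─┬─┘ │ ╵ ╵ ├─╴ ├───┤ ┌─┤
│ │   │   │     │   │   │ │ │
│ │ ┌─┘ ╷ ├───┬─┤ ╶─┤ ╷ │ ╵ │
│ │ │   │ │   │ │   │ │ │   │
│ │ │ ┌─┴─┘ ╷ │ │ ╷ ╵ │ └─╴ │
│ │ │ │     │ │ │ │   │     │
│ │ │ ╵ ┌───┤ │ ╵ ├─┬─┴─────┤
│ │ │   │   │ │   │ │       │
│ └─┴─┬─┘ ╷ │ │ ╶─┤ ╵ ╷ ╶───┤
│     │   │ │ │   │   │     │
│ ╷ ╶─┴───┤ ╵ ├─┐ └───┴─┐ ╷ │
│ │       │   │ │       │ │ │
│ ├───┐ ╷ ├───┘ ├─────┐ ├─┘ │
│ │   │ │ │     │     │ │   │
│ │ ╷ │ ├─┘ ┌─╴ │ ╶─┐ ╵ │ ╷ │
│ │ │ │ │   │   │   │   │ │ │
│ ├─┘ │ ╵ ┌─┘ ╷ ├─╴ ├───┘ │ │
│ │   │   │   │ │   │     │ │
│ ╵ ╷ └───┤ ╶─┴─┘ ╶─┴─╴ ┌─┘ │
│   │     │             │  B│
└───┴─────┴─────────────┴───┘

Checking each cell for number of passages:

Junctions found (3+ passages):
  (0, 8): 3 passages
  (1, 13): 3 passages
  (3, 12): 3 passages
  (4, 1): 3 passages
  (4, 4): 3 passages
  (4, 6): 3 passages
  (5, 8): 3 passages
  (5, 13): 3 passages
  (7, 7): 3 passages
  (7, 11): 3 passages
  (8, 0): 3 passages
  (8, 1): 3 passages
  (8, 12): 3 passages
  (9, 3): 3 passages
  (10, 7): 3 passages
  (10, 13): 3 passages
  (11, 7): 3 passages
  (12, 2): 3 passages
  (12, 11): 3 passages
  (13, 8): 3 passages
Total junctions: 20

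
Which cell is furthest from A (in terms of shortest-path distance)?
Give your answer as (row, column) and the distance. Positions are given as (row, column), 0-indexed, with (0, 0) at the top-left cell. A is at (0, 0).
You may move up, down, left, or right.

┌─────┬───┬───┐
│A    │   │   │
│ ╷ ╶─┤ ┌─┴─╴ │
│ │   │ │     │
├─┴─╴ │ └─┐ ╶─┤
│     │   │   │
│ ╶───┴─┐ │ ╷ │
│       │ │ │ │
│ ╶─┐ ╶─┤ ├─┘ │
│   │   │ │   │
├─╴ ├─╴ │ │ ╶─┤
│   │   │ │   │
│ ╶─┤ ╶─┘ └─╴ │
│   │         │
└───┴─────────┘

Computing BFS distances from A to all cells:
Furthest cell: (0, 5)
Distance: 29 steps

Path from A to the furthest cell:

┌─────┬───┬───┐
│A ↓  │   │B ↰│
│ ╷ ╶─┤ ┌─┴─╴ │
│ │↳ ↓│ │  ↱ ↑│
├─┴─╴ │ └─┐ ╶─┤
│↓ ← ↲│   │↑ ↰│
│ ╶───┴─┐ │ ╷ │
│↳ → ↓  │ │ │↑│
│ ╶─┐ ╶─┤ ├─┘ │
│   │↳ ↓│ │↱ ↑│
├─╴ ├─╴ │ │ ╶─┤
│   │↓ ↲│ │↑ ↰│
│ ╶─┤ ╶─┘ └─╴ │
│   │↳ → → → ↑│
└───┴─────────┘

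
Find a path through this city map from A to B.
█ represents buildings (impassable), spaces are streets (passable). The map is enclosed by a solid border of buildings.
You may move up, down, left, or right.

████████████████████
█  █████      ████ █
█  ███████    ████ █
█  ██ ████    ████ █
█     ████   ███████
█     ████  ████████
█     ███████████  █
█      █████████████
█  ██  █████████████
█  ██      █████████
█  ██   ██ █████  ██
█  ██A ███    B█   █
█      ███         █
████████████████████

Finding the shortest path from A to B:
Movement: cardinal only
Path length: 13 steps
Directions: up → up → right → right → right → right → right → down → down → right → right → right → right

Solution:

████████████████████
█  █████      ████ █
█  ███████    ████ █
█  ██ ████    ████ █
█     ████   ███████
█     ████  ████████
█     ███████████  █
█      █████████████
█  ██  █████████████
█  ██↱→→→→↓█████████
█  ██↑  ██↓█████  ██
█  ██A ███↳→→→B█   █
█      ███         █
████████████████████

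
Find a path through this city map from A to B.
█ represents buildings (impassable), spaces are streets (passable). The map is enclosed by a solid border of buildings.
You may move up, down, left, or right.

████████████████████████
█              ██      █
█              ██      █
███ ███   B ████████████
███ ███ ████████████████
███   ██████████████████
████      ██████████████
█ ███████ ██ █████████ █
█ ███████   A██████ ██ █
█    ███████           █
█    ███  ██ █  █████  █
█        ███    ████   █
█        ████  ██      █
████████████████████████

Finding the shortest path from A to B:
Movement: cardinal only
Path length: 23 steps
Directions: left → left → left → up → up → left → left → left → left → up → left → left → up → up → up → right → right → right → right → down → right → right → right

Solution:

████████████████████████
█              ██      █
█  ↱→→→↓       ██      █
███↑███↳→→B ████████████
███↑███ ████████████████
███↑←↰██████████████████
████ ↑←←←↰██████████████
█ ███████↑██ █████████ █
█ ███████↑←←A██████ ██ █
█    ███████           █
█    ███  ██ █  █████  █
█        ███    ████   █
█        ████  ██      █
████████████████████████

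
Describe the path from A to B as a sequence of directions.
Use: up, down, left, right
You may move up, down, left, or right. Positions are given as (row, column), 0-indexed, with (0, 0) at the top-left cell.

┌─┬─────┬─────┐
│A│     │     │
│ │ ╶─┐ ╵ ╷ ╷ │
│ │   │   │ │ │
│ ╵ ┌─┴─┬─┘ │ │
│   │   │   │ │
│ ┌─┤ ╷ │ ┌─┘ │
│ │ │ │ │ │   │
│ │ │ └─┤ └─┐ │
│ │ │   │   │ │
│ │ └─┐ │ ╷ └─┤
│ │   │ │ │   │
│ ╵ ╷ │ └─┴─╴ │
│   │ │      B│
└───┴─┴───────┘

Finding the path and converting it to directions:
Path through cells: (0,0) → (1,0) → (2,0) → (2,1) → (1,1) → (0,1) → (0,2) → (0,3) → (1,3) → (1,4) → (0,4) → (0,5) → (1,5) → (2,5) → (2,4) → (3,4) → (4,4) → (4,5) → (5,5) → (5,6) → (6,6)
Directions: down, down, right, up, up, right, right, down, right, up, right, down, down, left, down, down, right, down, right, down

Solution:

┌─┬─────┬─────┐
│A│↱ → ↓│↱ ↓  │
│ │ ╶─┐ ╵ ╷ ╷ │
│↓│↑  │↳ ↑│↓│ │
│ ╵ ┌─┴─┬─┘ │ │
│↳ ↑│   │↓ ↲│ │
│ ┌─┤ ╷ │ ┌─┘ │
│ │ │ │ │↓│   │
│ │ │ └─┤ └─┐ │
│ │ │   │↳ ↓│ │
│ │ └─┐ │ ╷ └─┤
│ │   │ │ │↳ ↓│
│ ╵ ╷ │ └─┴─╴ │
│   │ │      B│
└───┴─┴───────┘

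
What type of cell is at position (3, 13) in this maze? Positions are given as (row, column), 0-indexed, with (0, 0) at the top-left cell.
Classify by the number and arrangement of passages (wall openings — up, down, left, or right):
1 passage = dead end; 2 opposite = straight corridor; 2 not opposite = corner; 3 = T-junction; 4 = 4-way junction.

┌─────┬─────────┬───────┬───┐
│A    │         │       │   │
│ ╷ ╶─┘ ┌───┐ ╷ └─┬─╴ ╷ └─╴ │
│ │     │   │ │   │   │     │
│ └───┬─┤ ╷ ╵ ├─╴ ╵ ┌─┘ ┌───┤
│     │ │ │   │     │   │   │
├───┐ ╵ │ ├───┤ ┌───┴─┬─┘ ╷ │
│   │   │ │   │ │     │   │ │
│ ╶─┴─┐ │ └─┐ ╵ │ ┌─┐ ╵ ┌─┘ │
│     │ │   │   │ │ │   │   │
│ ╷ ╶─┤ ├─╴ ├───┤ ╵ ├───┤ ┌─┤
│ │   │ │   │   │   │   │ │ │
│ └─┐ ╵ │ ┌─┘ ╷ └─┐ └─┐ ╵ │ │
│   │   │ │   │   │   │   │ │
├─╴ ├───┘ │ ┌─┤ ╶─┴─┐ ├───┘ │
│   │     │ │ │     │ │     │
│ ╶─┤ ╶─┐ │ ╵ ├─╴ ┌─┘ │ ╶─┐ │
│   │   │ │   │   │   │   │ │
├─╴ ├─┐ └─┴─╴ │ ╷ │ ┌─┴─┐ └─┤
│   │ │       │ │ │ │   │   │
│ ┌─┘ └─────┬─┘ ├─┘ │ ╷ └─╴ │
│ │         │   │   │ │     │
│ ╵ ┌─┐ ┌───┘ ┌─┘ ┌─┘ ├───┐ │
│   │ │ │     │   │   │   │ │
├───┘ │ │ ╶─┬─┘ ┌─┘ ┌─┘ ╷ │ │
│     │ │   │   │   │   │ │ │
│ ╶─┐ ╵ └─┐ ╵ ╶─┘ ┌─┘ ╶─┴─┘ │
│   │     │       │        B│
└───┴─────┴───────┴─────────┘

Checking cell at (3, 13):
Number of passages: 2
Cell type: straight corridor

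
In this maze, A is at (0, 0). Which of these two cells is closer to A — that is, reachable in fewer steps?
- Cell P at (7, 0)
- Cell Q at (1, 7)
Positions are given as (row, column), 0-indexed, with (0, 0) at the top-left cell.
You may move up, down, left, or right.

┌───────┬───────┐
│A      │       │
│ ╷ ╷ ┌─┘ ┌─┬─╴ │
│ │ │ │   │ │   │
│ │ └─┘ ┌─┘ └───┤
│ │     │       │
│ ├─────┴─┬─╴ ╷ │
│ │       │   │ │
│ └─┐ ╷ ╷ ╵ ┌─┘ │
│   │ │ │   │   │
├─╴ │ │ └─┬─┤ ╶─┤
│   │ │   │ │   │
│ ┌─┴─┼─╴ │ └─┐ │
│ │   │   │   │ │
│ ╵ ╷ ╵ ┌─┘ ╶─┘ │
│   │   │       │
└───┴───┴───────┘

Shortest path A → P at (7, 0): 9 steps
Shortest path A → Q at (1, 7): 12 steps

P is closer (9 steps vs 12 steps).

Path to P:

┌───────┬───────┐
│A      │       │
│ ╷ ╷ ┌─┘ ┌─┬─╴ │
│↓│ │ │   │ │   │
│ │ └─┘ ┌─┘ └───┤
│↓│     │       │
│ ├─────┴─┬─╴ ╷ │
│↓│       │   │ │
│ └─┐ ╷ ╷ ╵ ┌─┘ │
│↳ ↓│ │ │   │   │
├─╴ │ │ └─┬─┤ ╶─┤
│↓ ↲│ │   │ │   │
│ ┌─┴─┼─╴ │ └─┐ │
│↓│   │   │   │ │
│ ╵ ╷ ╵ ┌─┘ ╶─┘ │
│P  │   │       │
└───┴───┴───────┘

Path to Q:

┌───────┬───────┐
│A ↓    │↱ → → ↓│
│ ╷ ╷ ┌─┘ ┌─┬─╴ │
│ │↓│ │↱ ↑│ │  Q│
│ │ └─┘ ┌─┘ └───┤
│ │↳ → ↑│       │
│ ├─────┴─┬─╴ ╷ │
│ │       │   │ │
│ └─┐ ╷ ╷ ╵ ┌─┘ │
│   │ │ │   │   │
├─╴ │ │ └─┬─┤ ╶─┤
│   │ │   │ │   │
│ ┌─┴─┼─╴ │ └─┐ │
│ │   │   │   │ │
│ ╵ ╷ ╵ ┌─┘ ╶─┘ │
│   │   │       │
└───┴───┴───────┘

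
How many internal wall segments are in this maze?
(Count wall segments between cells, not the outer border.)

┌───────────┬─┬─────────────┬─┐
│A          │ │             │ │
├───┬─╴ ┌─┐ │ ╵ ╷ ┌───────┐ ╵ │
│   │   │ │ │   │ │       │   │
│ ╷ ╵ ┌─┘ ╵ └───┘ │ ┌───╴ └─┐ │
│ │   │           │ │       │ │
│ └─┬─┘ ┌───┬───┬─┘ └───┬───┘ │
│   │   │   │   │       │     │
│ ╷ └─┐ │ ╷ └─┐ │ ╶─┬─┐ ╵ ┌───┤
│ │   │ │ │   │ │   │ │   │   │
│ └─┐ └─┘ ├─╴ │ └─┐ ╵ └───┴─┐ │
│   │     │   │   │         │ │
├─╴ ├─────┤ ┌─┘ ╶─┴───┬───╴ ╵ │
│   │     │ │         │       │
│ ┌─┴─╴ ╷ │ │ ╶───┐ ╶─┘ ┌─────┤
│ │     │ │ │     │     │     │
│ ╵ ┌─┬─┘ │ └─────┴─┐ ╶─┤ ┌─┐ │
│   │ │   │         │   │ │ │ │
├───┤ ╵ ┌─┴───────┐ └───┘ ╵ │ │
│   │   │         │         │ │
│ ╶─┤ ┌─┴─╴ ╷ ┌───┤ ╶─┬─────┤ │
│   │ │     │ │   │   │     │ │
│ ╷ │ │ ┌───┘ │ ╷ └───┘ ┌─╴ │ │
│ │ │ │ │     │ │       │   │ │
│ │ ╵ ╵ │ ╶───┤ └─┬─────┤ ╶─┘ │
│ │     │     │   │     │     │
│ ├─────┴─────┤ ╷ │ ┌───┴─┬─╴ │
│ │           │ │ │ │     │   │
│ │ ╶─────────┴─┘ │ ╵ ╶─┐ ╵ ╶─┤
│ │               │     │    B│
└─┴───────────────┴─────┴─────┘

Counting internal wall segments:
Total internal walls: 196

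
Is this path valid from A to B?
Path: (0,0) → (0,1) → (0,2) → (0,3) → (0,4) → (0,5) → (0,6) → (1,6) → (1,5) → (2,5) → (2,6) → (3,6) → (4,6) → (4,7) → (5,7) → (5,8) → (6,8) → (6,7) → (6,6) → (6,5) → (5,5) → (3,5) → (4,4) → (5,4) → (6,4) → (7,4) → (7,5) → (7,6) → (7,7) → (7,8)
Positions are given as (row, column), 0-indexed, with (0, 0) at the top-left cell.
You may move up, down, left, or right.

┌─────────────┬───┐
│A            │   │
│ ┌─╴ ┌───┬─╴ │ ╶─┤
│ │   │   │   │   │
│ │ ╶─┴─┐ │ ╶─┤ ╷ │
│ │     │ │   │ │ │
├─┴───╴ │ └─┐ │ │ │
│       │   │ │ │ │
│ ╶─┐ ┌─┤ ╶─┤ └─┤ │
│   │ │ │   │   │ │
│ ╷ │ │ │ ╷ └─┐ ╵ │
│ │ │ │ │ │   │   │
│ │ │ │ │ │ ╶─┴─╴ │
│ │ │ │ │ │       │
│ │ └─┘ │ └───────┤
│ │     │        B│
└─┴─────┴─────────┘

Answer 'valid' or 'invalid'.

Checking path validity:
Result: Invalid move at step 21: cannot move from (5, 5) to (3, 5).

invalid

Correct solution:

┌─────────────┬───┐
│A → → → → → ↓│   │
│ ┌─╴ ┌───┬─╴ │ ╶─┤
│ │   │   │↓ ↲│   │
│ │ ╶─┴─┐ │ ╶─┤ ╷ │
│ │     │ │↳ ↓│ │ │
├─┴───╴ │ └─┐ │ │ │
│       │   │↓│ │ │
│ ╶─┐ ┌─┤ ╶─┤ └─┤ │
│   │ │ │↓ ↰│↳ ↓│ │
│ ╷ │ │ │ ╷ └─┐ ╵ │
│ │ │ │ │↓│↑  │↳ ↓│
│ │ │ │ │ │ ╶─┴─╴ │
│ │ │ │ │↓│↑ ← ← ↲│
│ │ └─┘ │ └───────┤
│ │     │↳ → → → B│
└─┴─────┴─────────┘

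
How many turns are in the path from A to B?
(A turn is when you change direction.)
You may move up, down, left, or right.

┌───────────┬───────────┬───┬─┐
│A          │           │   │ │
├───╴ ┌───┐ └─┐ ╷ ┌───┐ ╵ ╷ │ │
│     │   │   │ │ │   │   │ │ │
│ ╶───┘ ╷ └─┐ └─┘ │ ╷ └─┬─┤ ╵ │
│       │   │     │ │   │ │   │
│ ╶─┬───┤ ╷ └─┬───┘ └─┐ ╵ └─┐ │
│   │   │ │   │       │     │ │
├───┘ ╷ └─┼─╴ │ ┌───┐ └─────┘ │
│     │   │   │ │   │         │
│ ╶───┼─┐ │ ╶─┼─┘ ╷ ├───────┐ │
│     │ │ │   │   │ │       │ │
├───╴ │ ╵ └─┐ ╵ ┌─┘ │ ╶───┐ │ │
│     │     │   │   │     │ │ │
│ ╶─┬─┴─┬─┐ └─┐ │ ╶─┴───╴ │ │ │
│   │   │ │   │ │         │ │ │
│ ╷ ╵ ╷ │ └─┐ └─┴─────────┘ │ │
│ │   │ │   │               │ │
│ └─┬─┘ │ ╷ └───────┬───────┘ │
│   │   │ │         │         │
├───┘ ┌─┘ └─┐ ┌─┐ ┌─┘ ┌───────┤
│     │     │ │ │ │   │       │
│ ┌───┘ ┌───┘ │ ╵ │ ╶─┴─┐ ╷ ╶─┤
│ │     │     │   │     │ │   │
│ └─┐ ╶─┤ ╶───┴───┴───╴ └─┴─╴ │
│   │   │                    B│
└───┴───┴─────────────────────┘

Directions: right, right, right, right, right, down, right, down, right, right, up, up, right, right, right, down, right, up, right, down, down, right, down, down, down, down, down, down, down, left, left, left, left, down, left, down, right, right, down, right, right, right
Number of turns: 20

Solution:

┌───────────┬───────────┬───┬─┐
│A → → → → ↓│    ↱ → → ↓│↱ ↓│ │
├───╴ ┌───┐ └─┐ ╷ ┌───┐ ╵ ╷ │ │
│     │   │↳ ↓│ │↑│   │↳ ↑│↓│ │
│ ╶───┘ ╷ └─┐ └─┘ │ ╷ └─┬─┤ ╵ │
│       │   │↳ → ↑│ │   │ │↳ ↓│
│ ╶─┬───┤ ╷ └─┬───┘ └─┐ ╵ └─┐ │
│   │   │ │   │       │     │↓│
├───┘ ╷ └─┼─╴ │ ┌───┐ └─────┘ │
│     │   │   │ │   │        ↓│
│ ╶───┼─┐ │ ╶─┼─┘ ╷ ├───────┐ │
│     │ │ │   │   │ │       │↓│
├───╴ │ ╵ └─┐ ╵ ┌─┘ │ ╶───┐ │ │
│     │     │   │   │     │ │↓│
│ ╶─┬─┴─┬─┐ └─┐ │ ╶─┴───╴ │ │ │
│   │   │ │   │ │         │ │↓│
│ ╷ ╵ ╷ │ └─┐ └─┴─────────┘ │ │
│ │   │ │   │               │↓│
│ └─┬─┘ │ ╷ └───────┬───────┘ │
│   │   │ │         │↓ ← ← ← ↲│
├───┘ ┌─┘ └─┐ ┌─┐ ┌─┘ ┌───────┤
│     │     │ │ │ │↓ ↲│       │
│ ┌───┘ ┌───┘ │ ╵ │ ╶─┴─┐ ╷ ╶─┤
│ │     │     │   │↳ → ↓│ │   │
│ └─┐ ╶─┤ ╶───┴───┴───╴ └─┴─╴ │
│   │   │              ↳ → → B│
└───┴───┴─────────────────────┘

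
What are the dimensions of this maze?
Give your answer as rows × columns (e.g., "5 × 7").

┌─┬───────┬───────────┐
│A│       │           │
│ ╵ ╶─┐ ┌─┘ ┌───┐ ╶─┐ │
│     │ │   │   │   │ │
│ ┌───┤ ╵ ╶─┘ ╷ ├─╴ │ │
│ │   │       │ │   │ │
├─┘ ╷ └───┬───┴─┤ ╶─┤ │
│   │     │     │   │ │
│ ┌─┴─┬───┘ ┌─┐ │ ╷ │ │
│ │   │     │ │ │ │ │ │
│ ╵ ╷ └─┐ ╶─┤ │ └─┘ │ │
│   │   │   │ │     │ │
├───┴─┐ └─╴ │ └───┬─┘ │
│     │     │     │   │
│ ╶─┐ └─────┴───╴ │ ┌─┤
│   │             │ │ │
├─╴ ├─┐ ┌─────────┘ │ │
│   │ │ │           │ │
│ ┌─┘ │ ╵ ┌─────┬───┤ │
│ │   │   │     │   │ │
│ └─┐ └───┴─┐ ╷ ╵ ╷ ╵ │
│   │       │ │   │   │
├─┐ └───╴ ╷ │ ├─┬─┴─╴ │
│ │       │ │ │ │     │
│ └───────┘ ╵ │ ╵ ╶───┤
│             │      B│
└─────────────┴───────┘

Counting the maze dimensions:
Rows (vertical): 13
Columns (horizontal): 11
Dimensions: 13 × 11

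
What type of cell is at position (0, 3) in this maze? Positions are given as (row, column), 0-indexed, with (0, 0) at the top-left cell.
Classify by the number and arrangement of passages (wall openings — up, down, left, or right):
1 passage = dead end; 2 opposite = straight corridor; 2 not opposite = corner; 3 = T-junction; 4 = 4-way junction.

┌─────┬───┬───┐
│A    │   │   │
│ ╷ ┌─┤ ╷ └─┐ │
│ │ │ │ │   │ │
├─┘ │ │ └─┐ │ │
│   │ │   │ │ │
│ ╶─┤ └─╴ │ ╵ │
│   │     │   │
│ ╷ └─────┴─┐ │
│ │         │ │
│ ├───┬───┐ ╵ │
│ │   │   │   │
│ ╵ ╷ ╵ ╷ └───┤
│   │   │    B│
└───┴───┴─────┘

Checking cell at (0, 3):
Number of passages: 2
Cell type: corner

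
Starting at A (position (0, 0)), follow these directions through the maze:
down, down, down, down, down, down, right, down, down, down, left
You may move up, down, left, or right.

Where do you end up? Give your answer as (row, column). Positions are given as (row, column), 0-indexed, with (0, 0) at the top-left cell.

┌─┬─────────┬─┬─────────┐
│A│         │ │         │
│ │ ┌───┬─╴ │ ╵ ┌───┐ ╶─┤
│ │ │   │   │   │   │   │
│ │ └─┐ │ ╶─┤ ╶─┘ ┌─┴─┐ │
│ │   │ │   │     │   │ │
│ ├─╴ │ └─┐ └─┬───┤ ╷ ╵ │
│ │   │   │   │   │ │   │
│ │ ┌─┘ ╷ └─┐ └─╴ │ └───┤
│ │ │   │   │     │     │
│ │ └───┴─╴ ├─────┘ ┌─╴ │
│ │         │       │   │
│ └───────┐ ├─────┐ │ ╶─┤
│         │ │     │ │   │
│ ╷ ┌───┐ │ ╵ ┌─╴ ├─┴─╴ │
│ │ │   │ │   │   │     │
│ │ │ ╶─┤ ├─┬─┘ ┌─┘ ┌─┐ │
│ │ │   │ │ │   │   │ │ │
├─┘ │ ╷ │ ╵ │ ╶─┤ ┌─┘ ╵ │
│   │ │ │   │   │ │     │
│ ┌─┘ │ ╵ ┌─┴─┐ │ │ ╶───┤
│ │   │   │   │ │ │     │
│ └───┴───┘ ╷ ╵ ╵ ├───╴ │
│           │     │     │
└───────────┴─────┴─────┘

Following directions step by step:
Start: (0, 0)
  down: (0, 0) → (1, 0)
  down: (1, 0) → (2, 0)
  down: (2, 0) → (3, 0)
  down: (3, 0) → (4, 0)
  down: (4, 0) → (5, 0)
  down: (5, 0) → (6, 0)
  right: (6, 0) → (6, 1)
  down: (6, 1) → (7, 1)
  down: (7, 1) → (8, 1)
  down: (8, 1) → (9, 1)
  left: (9, 1) → (9, 0)
Final position: (9, 0)

Path taken:

┌─┬─────────┬─┬─────────┐
│A│         │ │         │
│ │ ┌───┬─╴ │ ╵ ┌───┐ ╶─┤
│↓│ │   │   │   │   │   │
│ │ └─┐ │ ╶─┤ ╶─┘ ┌─┴─┐ │
│↓│   │ │   │     │   │ │
│ ├─╴ │ └─┐ └─┬───┤ ╷ ╵ │
│↓│   │   │   │   │ │   │
│ │ ┌─┘ ╷ └─┐ └─╴ │ └───┤
│↓│ │   │   │     │     │
│ │ └───┴─╴ ├─────┘ ┌─╴ │
│↓│         │       │   │
│ └───────┐ ├─────┐ │ ╶─┤
│↳ ↓      │ │     │ │   │
│ ╷ ┌───┐ │ ╵ ┌─╴ ├─┴─╴ │
│ │↓│   │ │   │   │     │
│ │ │ ╶─┤ ├─┬─┘ ┌─┘ ┌─┐ │
│ │↓│   │ │ │   │   │ │ │
├─┘ │ ╷ │ ╵ │ ╶─┤ ┌─┘ ╵ │
│B ↲│ │ │   │   │ │     │
│ ┌─┘ │ ╵ ┌─┴─┐ │ │ ╶───┤
│ │   │   │   │ │ │     │
│ └───┴───┘ ╷ ╵ ╵ ├───╴ │
│           │     │     │
└───────────┴─────┴─────┘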